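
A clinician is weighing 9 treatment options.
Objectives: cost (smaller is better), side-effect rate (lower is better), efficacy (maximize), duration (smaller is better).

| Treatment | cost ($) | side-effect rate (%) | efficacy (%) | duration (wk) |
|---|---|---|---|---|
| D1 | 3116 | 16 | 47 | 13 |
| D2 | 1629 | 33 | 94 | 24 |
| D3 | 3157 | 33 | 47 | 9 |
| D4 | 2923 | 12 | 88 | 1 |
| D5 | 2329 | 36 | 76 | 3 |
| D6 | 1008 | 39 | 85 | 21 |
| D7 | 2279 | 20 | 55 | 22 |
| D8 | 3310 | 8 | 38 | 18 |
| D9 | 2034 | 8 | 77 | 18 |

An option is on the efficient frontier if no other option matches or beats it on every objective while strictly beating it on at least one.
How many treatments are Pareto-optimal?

D1: dominated by D4 (cost 2923≤3116, side-effect rate 12≤16, efficacy 88≥47, duration 1≤13).
D2: not dominated (best efficacy).
D3: dominated by D4 (cost 2923≤3157, side-effect rate 12≤33, efficacy 88≥47, duration 1≤9).
D4: not dominated (best duration).
D5: not dominated.
D6: not dominated (best cost).
D7: dominated by D9 (cost 2034≤2279, side-effect rate 8≤20, efficacy 77≥55, duration 18≤22).
D8: dominated by D9 (cost 2034≤3310, side-effect rate 8≤8, efficacy 77≥38, duration 18≤18).
D9: not dominated.
Pareto-optimal: D2, D4, D5, D6, D9 → 5.

5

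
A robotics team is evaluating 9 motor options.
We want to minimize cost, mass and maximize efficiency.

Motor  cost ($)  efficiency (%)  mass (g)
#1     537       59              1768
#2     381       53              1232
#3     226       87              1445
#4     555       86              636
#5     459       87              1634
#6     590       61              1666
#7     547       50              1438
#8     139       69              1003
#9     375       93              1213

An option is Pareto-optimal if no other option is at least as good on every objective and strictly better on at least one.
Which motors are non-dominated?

#3, #4, #8, #9

#1: dominated by #3 (cost 226≤537, efficiency 87≥59, mass 1445≤1768).
#2: dominated by #8 (cost 139≤381, efficiency 69≥53, mass 1003≤1232).
#3: not dominated.
#4: not dominated (best mass).
#5: dominated by #3 (cost 226≤459, efficiency 87≥87, mass 1445≤1634).
#6: dominated by #3 (cost 226≤590, efficiency 87≥61, mass 1445≤1666).
#7: dominated by #2 (cost 381≤547, efficiency 53≥50, mass 1232≤1438).
#8: not dominated (best cost).
#9: not dominated (best efficiency).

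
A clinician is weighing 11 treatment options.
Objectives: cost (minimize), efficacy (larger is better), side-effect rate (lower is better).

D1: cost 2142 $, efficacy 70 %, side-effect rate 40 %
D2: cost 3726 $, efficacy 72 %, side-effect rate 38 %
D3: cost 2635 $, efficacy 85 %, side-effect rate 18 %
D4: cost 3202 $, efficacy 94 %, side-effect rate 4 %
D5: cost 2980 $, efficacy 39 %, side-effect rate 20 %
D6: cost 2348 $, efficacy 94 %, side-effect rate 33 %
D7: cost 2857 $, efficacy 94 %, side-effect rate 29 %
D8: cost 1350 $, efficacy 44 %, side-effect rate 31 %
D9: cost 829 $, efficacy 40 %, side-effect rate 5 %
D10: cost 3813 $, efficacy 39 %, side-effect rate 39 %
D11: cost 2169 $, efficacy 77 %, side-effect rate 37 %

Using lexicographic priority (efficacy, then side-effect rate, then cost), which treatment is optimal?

D4

First maximize efficacy: best is 94, kept {D4, D6, D7}.
Then minimize side-effect rate: best is 4, kept {D4}.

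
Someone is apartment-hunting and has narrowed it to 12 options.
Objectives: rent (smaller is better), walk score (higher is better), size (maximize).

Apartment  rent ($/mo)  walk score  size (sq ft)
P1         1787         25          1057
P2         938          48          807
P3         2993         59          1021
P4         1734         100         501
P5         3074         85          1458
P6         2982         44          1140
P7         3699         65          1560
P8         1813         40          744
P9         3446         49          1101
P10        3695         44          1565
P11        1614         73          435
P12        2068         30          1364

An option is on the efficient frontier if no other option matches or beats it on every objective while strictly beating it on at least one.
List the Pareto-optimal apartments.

P1, P2, P3, P4, P5, P6, P7, P10, P11, P12

P1: not dominated.
P2: not dominated (best rent).
P3: not dominated.
P4: not dominated (best walk score).
P5: not dominated.
P6: not dominated.
P7: not dominated.
P8: dominated by P2 (rent 938≤1813, walk score 48≥40, size 807≥744).
P9: dominated by P5 (rent 3074≤3446, walk score 85≥49, size 1458≥1101).
P10: not dominated (best size).
P11: not dominated.
P12: not dominated.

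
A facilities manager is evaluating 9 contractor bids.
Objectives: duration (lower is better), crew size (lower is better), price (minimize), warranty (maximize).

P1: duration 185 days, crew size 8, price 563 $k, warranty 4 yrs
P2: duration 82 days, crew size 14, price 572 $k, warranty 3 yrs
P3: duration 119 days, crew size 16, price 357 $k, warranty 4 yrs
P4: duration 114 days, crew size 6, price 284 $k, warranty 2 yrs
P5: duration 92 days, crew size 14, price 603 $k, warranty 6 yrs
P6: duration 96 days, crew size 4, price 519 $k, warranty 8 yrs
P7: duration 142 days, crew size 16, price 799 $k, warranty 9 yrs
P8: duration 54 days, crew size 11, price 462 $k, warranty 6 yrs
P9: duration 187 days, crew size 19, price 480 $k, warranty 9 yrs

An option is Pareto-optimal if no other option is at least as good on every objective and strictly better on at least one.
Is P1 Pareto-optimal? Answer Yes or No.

P6 vs P1: duration 96≤185, crew size 4≤8, price 519≤563, warranty 8≥4 — P6 is at least as good on every objective and strictly better on at least one, so P6 dominates P1.

No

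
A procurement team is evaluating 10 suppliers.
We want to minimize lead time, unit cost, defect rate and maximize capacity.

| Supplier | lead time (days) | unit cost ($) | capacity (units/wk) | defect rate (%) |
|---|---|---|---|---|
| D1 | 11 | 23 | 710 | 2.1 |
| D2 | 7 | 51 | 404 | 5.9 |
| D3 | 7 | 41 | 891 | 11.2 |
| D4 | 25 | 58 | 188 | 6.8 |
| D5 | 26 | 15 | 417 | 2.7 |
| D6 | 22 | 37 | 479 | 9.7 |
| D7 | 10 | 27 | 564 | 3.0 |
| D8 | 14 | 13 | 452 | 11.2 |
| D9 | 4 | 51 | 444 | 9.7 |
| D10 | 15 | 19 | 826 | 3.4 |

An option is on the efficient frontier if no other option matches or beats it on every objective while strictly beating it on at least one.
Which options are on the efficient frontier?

D1, D2, D3, D5, D7, D8, D9, D10

D1: not dominated (best defect rate).
D2: not dominated.
D3: not dominated (best capacity).
D4: dominated by D1 (lead time 11≤25, unit cost 23≤58, capacity 710≥188, defect rate 2.1≤6.8).
D5: not dominated.
D6: dominated by D1 (lead time 11≤22, unit cost 23≤37, capacity 710≥479, defect rate 2.1≤9.7).
D7: not dominated.
D8: not dominated (best unit cost).
D9: not dominated (best lead time).
D10: not dominated.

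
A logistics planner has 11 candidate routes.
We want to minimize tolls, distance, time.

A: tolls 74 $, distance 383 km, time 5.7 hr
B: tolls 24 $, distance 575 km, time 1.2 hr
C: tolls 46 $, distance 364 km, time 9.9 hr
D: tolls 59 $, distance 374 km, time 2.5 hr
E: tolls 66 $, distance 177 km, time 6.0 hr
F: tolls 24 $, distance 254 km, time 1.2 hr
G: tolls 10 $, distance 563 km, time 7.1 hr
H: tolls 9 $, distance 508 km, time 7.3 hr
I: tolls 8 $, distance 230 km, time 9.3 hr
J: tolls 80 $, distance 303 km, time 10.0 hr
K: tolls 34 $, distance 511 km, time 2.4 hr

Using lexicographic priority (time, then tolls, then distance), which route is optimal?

First minimize time: best is 1.2, kept {B, F}.
Then minimize tolls: best is 24, kept {B, F}.
Then minimize distance: best is 254, kept {F}.

F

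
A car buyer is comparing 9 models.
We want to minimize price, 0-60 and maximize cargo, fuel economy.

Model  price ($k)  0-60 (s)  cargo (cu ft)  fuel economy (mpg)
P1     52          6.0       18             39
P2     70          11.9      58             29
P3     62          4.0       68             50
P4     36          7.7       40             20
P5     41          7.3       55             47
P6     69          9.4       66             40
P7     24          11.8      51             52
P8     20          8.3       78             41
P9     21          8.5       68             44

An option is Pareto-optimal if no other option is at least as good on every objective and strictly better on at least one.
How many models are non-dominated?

P1: not dominated.
P2: dominated by P3 (price 62≤70, 0-60 4.0≤11.9, cargo 68≥58, fuel economy 50≥29).
P3: not dominated (best 0-60).
P4: not dominated.
P5: not dominated.
P6: dominated by P3 (price 62≤69, 0-60 4.0≤9.4, cargo 68≥66, fuel economy 50≥40).
P7: not dominated (best fuel economy).
P8: not dominated (best price).
P9: not dominated.
Pareto-optimal: P1, P3, P4, P5, P7, P8, P9 → 7.

7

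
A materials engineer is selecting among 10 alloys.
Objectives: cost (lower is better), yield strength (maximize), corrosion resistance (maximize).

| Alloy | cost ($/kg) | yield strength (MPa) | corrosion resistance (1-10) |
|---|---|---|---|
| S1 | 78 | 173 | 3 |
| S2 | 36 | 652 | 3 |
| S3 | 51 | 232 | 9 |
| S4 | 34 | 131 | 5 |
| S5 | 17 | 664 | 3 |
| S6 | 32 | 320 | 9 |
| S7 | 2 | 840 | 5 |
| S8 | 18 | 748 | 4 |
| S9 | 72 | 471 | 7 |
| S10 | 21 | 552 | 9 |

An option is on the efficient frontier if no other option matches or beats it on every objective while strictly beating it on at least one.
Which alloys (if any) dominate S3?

S6: cost 32≤51, yield strength 320≥232, corrosion resistance 9≥9 — dominates S3.
S10: cost 21≤51, yield strength 552≥232, corrosion resistance 9≥9 — dominates S3.
Others (S1, S2, S4, S5, S7, S8, S9) are each worse than S3 on at least one objective.

S6, S10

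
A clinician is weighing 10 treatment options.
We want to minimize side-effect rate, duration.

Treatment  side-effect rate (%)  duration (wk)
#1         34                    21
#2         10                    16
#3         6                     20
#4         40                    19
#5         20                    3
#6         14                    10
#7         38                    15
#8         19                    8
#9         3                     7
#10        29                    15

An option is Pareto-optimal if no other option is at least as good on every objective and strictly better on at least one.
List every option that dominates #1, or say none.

#2: side-effect rate 10≤34, duration 16≤21 — dominates #1.
#3: side-effect rate 6≤34, duration 20≤21 — dominates #1.
#5: side-effect rate 20≤34, duration 3≤21 — dominates #1.
#6: side-effect rate 14≤34, duration 10≤21 — dominates #1.
#8: side-effect rate 19≤34, duration 8≤21 — dominates #1.
#9: side-effect rate 3≤34, duration 7≤21 — dominates #1.
#10: side-effect rate 29≤34, duration 15≤21 — dominates #1.
Others (#4, #7) are each worse than #1 on at least one objective.

#2, #3, #5, #6, #8, #9, #10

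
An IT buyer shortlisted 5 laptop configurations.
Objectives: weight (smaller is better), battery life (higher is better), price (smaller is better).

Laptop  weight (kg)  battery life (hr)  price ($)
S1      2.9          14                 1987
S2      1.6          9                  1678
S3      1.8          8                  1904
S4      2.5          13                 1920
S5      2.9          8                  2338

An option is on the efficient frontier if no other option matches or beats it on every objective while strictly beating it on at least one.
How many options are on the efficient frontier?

S1: not dominated (best battery life).
S2: not dominated (best weight).
S3: dominated by S2 (weight 1.6≤1.8, battery life 9≥8, price 1678≤1904).
S4: not dominated.
S5: dominated by S1 (weight 2.9≤2.9, battery life 14≥8, price 1987≤2338).
Pareto-optimal: S1, S2, S4 → 3.

3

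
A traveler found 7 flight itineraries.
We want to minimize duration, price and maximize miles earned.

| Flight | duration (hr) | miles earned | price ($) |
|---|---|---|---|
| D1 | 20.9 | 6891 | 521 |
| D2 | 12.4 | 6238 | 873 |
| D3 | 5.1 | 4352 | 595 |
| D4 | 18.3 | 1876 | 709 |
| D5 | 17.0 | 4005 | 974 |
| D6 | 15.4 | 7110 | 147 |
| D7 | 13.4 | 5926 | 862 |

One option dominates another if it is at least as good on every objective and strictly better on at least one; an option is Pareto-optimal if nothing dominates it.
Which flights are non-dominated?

D2, D3, D6, D7

D1: dominated by D6 (duration 15.4≤20.9, miles earned 7110≥6891, price 147≤521).
D2: not dominated.
D3: not dominated (best duration).
D4: dominated by D3 (duration 5.1≤18.3, miles earned 4352≥1876, price 595≤709).
D5: dominated by D2 (duration 12.4≤17.0, miles earned 6238≥4005, price 873≤974).
D6: not dominated (best miles earned).
D7: not dominated.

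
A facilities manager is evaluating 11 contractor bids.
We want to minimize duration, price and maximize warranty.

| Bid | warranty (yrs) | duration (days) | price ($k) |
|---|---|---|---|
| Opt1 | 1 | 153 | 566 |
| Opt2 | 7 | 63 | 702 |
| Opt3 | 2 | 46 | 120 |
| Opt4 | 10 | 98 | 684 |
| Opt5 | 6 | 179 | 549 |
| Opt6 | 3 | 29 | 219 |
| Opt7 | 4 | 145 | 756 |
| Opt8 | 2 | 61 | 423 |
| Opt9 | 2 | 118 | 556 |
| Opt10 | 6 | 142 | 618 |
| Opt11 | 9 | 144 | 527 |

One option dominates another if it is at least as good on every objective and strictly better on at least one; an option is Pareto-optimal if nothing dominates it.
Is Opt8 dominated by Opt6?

Yes

Opt6 vs Opt8: warranty 3≥2, duration 29≤61, price 219≤423 — Opt6 is at least as good on every objective with at least one strict improvement.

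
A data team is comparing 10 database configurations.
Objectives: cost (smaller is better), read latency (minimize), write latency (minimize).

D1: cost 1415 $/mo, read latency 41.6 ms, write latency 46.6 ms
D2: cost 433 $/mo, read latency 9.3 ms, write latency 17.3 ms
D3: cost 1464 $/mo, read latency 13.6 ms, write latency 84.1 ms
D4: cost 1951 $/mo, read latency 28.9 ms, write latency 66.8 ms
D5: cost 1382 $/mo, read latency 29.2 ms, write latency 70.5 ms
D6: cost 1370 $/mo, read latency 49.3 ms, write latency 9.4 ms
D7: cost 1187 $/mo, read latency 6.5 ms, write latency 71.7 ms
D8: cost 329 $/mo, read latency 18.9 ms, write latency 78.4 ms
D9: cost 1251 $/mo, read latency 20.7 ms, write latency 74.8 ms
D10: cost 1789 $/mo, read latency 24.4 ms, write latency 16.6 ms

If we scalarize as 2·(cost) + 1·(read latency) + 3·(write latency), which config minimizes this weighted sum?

D1: 2·1415 + 1·41.6 + 3·46.6 = 3011.4
D2: 2·433 + 1·9.3 + 3·17.3 = 927.2
D3: 2·1464 + 1·13.6 + 3·84.1 = 3193.9
D4: 2·1951 + 1·28.9 + 3·66.8 = 4131.3
D5: 2·1382 + 1·29.2 + 3·70.5 = 3004.7
D6: 2·1370 + 1·49.3 + 3·9.4 = 2817.5
D7: 2·1187 + 1·6.5 + 3·71.7 = 2595.6
D8: 2·329 + 1·18.9 + 3·78.4 = 912.1
D9: 2·1251 + 1·20.7 + 3·74.8 = 2747.1
D10: 2·1789 + 1·24.4 + 3·16.6 = 3652.2
Lowest: D8 at 912.1.

D8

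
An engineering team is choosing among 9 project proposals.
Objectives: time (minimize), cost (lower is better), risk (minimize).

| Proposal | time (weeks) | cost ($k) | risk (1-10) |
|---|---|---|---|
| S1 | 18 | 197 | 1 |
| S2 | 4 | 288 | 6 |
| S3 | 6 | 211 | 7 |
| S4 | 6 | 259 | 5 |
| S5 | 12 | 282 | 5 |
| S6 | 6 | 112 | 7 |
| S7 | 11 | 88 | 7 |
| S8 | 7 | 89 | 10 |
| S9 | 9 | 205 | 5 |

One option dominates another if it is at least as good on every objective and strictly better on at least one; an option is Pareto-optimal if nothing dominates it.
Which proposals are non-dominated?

S1, S2, S4, S6, S7, S8, S9

S1: not dominated (best risk).
S2: not dominated (best time).
S3: dominated by S6 (time 6≤6, cost 112≤211, risk 7≤7).
S4: not dominated.
S5: dominated by S4 (time 6≤12, cost 259≤282, risk 5≤5).
S6: not dominated.
S7: not dominated (best cost).
S8: not dominated.
S9: not dominated.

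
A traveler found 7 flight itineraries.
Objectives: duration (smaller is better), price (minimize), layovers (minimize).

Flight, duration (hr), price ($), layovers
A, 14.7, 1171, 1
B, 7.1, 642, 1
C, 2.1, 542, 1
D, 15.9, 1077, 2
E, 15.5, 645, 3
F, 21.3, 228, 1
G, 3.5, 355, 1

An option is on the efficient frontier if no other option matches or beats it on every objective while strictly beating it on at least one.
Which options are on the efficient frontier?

A: dominated by B (duration 7.1≤14.7, price 642≤1171, layovers 1≤1).
B: dominated by C (duration 2.1≤7.1, price 542≤642, layovers 1≤1).
C: not dominated (best duration).
D: dominated by B (duration 7.1≤15.9, price 642≤1077, layovers 1≤2).
E: dominated by B (duration 7.1≤15.5, price 642≤645, layovers 1≤3).
F: not dominated (best price).
G: not dominated.

C, F, G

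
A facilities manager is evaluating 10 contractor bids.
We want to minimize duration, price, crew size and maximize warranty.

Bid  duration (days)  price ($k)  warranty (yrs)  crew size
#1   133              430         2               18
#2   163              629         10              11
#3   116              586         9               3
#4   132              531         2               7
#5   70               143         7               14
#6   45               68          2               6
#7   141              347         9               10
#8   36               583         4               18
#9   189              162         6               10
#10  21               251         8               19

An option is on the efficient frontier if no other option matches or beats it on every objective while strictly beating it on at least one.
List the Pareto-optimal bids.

#1: dominated by #5 (duration 70≤133, price 143≤430, warranty 7≥2, crew size 14≤18).
#2: not dominated (best warranty).
#3: not dominated (best crew size).
#4: dominated by #6 (duration 45≤132, price 68≤531, warranty 2≥2, crew size 6≤7).
#5: not dominated.
#6: not dominated (best price).
#7: not dominated.
#8: not dominated.
#9: not dominated.
#10: not dominated (best duration).

#2, #3, #5, #6, #7, #8, #9, #10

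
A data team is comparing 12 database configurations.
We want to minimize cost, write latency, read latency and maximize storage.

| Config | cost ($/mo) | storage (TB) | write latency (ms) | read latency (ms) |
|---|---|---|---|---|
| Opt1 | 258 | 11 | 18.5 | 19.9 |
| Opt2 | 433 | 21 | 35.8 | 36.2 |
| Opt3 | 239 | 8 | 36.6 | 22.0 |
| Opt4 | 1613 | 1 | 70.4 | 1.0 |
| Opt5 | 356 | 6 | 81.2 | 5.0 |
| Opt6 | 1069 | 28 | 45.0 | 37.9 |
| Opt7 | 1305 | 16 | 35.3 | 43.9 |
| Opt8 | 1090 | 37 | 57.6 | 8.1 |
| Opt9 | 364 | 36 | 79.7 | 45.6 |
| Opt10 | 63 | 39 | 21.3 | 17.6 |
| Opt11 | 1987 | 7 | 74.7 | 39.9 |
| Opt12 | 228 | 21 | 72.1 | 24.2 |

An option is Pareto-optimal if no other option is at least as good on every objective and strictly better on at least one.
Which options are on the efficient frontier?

Opt1: not dominated (best write latency).
Opt2: dominated by Opt10 (cost 63≤433, storage 39≥21, write latency 21.3≤35.8, read latency 17.6≤36.2).
Opt3: dominated by Opt10 (cost 63≤239, storage 39≥8, write latency 21.3≤36.6, read latency 17.6≤22.0).
Opt4: not dominated (best read latency).
Opt5: not dominated.
Opt6: dominated by Opt10 (cost 63≤1069, storage 39≥28, write latency 21.3≤45.0, read latency 17.6≤37.9).
Opt7: dominated by Opt10 (cost 63≤1305, storage 39≥16, write latency 21.3≤35.3, read latency 17.6≤43.9).
Opt8: not dominated.
Opt9: dominated by Opt10 (cost 63≤364, storage 39≥36, write latency 21.3≤79.7, read latency 17.6≤45.6).
Opt10: not dominated (best cost).
Opt11: dominated by Opt1 (cost 258≤1987, storage 11≥7, write latency 18.5≤74.7, read latency 19.9≤39.9).
Opt12: dominated by Opt10 (cost 63≤228, storage 39≥21, write latency 21.3≤72.1, read latency 17.6≤24.2).

Opt1, Opt4, Opt5, Opt8, Opt10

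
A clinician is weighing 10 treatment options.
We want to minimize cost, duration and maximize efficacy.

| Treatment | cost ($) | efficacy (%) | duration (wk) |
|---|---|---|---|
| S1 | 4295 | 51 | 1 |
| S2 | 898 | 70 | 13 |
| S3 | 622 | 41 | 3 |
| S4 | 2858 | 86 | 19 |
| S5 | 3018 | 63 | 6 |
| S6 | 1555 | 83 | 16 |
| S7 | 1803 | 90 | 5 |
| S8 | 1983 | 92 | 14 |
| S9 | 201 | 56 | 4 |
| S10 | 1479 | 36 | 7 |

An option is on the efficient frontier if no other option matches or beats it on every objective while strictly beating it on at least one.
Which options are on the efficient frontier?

S1: not dominated (best duration).
S2: not dominated.
S3: not dominated.
S4: dominated by S7 (cost 1803≤2858, efficacy 90≥86, duration 5≤19).
S5: dominated by S7 (cost 1803≤3018, efficacy 90≥63, duration 5≤6).
S6: not dominated.
S7: not dominated.
S8: not dominated (best efficacy).
S9: not dominated (best cost).
S10: dominated by S3 (cost 622≤1479, efficacy 41≥36, duration 3≤7).

S1, S2, S3, S6, S7, S8, S9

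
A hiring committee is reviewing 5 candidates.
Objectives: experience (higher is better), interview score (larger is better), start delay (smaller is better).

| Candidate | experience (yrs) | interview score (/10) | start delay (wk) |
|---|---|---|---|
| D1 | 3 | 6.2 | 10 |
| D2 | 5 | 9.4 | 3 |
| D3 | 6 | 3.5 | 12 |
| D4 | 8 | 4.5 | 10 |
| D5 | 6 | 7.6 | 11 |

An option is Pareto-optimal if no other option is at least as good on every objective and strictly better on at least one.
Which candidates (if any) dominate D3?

D4: experience 8≥6, interview score 4.5≥3.5, start delay 10≤12 — dominates D3.
D5: experience 6≥6, interview score 7.6≥3.5, start delay 11≤12 — dominates D3.
Others (D1, D2) are each worse than D3 on at least one objective.

D4, D5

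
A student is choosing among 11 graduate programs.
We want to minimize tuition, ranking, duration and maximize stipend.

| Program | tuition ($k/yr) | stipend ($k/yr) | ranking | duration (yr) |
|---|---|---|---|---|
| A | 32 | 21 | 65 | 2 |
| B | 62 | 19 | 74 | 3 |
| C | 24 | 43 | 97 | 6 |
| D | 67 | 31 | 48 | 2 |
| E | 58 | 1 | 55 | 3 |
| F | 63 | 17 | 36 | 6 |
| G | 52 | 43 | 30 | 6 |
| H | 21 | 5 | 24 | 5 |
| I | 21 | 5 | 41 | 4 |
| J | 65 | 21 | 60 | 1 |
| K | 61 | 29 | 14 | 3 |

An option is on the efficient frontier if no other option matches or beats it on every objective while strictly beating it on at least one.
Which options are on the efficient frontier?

A: not dominated.
B: dominated by A (tuition 32≤62, stipend 21≥19, ranking 65≤74, duration 2≤3).
C: not dominated.
D: not dominated.
E: not dominated.
F: dominated by G (tuition 52≤63, stipend 43≥17, ranking 30≤36, duration 6≤6).
G: not dominated.
H: not dominated.
I: not dominated.
J: not dominated (best duration).
K: not dominated (best ranking).

A, C, D, E, G, H, I, J, K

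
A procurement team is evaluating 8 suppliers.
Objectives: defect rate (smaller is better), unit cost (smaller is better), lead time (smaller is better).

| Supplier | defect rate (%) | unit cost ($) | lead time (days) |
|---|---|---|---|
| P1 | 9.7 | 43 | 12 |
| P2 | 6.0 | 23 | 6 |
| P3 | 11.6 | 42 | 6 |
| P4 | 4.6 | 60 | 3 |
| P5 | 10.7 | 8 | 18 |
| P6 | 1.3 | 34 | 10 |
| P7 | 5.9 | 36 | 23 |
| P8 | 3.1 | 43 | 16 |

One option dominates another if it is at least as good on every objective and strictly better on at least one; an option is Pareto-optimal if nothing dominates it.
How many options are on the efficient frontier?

P1: dominated by P2 (defect rate 6.0≤9.7, unit cost 23≤43, lead time 6≤12).
P2: not dominated.
P3: dominated by P2 (defect rate 6.0≤11.6, unit cost 23≤42, lead time 6≤6).
P4: not dominated (best lead time).
P5: not dominated (best unit cost).
P6: not dominated (best defect rate).
P7: dominated by P6 (defect rate 1.3≤5.9, unit cost 34≤36, lead time 10≤23).
P8: dominated by P6 (defect rate 1.3≤3.1, unit cost 34≤43, lead time 10≤16).
Pareto-optimal: P2, P4, P5, P6 → 4.

4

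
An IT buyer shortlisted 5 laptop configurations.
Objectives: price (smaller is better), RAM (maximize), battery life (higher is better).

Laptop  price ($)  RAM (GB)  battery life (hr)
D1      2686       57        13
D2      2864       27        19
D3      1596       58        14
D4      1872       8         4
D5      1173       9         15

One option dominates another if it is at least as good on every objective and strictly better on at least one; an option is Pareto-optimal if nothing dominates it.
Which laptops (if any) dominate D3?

D1: worse on price (2686 vs 1596).
D2: worse on price (2864 vs 1596).
D4: worse on price (1872 vs 1596).
D5: worse on RAM (9 vs 58).
No option dominates D3.

none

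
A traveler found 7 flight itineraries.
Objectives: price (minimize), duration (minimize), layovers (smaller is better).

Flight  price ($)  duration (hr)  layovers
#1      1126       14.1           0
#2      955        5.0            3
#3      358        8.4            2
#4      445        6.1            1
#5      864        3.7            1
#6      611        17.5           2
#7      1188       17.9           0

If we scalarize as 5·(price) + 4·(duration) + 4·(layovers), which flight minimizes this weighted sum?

#1: 5·1126 + 4·14.1 + 4·0 = 5686.4
#2: 5·955 + 4·5.0 + 4·3 = 4807.0
#3: 5·358 + 4·8.4 + 4·2 = 1831.6
#4: 5·445 + 4·6.1 + 4·1 = 2253.4
#5: 5·864 + 4·3.7 + 4·1 = 4338.8
#6: 5·611 + 4·17.5 + 4·2 = 3133.0
#7: 5·1188 + 4·17.9 + 4·0 = 6011.6
Lowest: #3 at 1831.6.

#3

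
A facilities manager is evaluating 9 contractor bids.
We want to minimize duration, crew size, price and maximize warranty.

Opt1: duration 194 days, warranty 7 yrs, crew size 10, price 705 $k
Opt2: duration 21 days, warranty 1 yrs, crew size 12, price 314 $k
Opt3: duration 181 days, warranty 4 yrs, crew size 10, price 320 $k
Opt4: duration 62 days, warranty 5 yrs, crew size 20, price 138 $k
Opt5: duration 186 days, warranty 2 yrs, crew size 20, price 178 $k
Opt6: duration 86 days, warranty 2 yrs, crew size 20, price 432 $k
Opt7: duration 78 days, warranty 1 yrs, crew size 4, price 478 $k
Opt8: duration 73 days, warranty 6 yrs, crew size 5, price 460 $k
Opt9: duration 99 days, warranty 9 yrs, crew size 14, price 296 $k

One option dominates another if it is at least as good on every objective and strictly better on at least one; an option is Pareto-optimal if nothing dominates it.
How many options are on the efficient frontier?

7

Opt1: not dominated.
Opt2: not dominated (best duration).
Opt3: not dominated.
Opt4: not dominated (best price).
Opt5: dominated by Opt4 (duration 62≤186, warranty 5≥2, crew size 20≤20, price 138≤178).
Opt6: dominated by Opt4 (duration 62≤86, warranty 5≥2, crew size 20≤20, price 138≤432).
Opt7: not dominated (best crew size).
Opt8: not dominated.
Opt9: not dominated (best warranty).
Pareto-optimal: Opt1, Opt2, Opt3, Opt4, Opt7, Opt8, Opt9 → 7.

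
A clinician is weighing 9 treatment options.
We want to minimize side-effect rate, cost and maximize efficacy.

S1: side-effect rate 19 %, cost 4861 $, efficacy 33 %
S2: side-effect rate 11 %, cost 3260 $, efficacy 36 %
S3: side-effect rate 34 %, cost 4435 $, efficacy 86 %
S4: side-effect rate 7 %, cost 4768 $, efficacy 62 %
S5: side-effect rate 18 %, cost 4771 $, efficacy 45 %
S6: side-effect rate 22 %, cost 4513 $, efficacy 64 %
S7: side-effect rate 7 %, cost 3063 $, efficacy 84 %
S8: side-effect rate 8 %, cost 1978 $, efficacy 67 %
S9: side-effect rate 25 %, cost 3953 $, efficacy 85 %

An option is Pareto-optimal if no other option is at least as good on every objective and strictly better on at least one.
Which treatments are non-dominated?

S1: dominated by S2 (side-effect rate 11≤19, cost 3260≤4861, efficacy 36≥33).
S2: dominated by S7 (side-effect rate 7≤11, cost 3063≤3260, efficacy 84≥36).
S3: not dominated (best efficacy).
S4: dominated by S7 (side-effect rate 7≤7, cost 3063≤4768, efficacy 84≥62).
S5: dominated by S4 (side-effect rate 7≤18, cost 4768≤4771, efficacy 62≥45).
S6: dominated by S7 (side-effect rate 7≤22, cost 3063≤4513, efficacy 84≥64).
S7: not dominated.
S8: not dominated (best cost).
S9: not dominated.

S3, S7, S8, S9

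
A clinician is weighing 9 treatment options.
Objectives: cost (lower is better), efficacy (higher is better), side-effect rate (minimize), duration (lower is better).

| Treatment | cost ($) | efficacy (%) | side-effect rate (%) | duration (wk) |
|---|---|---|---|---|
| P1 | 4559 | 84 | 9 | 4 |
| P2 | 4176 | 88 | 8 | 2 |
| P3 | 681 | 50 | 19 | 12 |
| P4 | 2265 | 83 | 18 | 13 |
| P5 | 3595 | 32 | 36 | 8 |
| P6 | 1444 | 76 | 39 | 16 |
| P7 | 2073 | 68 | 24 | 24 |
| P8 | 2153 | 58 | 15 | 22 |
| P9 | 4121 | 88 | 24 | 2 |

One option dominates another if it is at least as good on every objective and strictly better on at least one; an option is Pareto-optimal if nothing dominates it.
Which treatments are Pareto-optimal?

P1: dominated by P2 (cost 4176≤4559, efficacy 88≥84, side-effect rate 8≤9, duration 2≤4).
P2: not dominated (best side-effect rate).
P3: not dominated (best cost).
P4: not dominated.
P5: not dominated.
P6: not dominated.
P7: not dominated.
P8: not dominated.
P9: not dominated.

P2, P3, P4, P5, P6, P7, P8, P9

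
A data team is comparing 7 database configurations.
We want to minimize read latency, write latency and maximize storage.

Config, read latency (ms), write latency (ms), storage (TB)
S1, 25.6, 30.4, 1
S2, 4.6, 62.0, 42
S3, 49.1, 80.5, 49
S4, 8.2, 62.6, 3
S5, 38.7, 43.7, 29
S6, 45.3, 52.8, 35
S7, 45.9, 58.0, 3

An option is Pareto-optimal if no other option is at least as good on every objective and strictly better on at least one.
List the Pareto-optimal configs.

S1: not dominated (best write latency).
S2: not dominated (best read latency).
S3: not dominated (best storage).
S4: dominated by S2 (read latency 4.6≤8.2, write latency 62.0≤62.6, storage 42≥3).
S5: not dominated.
S6: not dominated.
S7: dominated by S5 (read latency 38.7≤45.9, write latency 43.7≤58.0, storage 29≥3).

S1, S2, S3, S5, S6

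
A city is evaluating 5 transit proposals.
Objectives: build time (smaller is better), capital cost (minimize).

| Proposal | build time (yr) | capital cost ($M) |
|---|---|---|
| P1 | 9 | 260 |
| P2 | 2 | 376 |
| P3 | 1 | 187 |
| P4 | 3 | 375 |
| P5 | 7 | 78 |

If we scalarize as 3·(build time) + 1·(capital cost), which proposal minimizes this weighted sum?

P5

P1: 3·9 + 1·260 = 287
P2: 3·2 + 1·376 = 382
P3: 3·1 + 1·187 = 190
P4: 3·3 + 1·375 = 384
P5: 3·7 + 1·78 = 99
Lowest: P5 at 99.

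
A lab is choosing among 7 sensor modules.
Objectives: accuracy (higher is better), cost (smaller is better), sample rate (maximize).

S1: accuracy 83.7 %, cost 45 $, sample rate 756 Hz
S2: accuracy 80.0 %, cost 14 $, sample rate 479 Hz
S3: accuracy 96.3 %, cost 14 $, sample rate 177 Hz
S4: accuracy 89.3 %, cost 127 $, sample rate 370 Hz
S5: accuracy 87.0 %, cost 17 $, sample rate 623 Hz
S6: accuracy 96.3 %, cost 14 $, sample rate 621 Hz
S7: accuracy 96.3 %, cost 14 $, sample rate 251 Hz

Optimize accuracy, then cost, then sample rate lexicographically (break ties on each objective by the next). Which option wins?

S6

First maximize accuracy: best is 96.3, kept {S3, S6, S7}.
Then minimize cost: best is 14, kept {S3, S6, S7}.
Then maximize sample rate: best is 621, kept {S6}.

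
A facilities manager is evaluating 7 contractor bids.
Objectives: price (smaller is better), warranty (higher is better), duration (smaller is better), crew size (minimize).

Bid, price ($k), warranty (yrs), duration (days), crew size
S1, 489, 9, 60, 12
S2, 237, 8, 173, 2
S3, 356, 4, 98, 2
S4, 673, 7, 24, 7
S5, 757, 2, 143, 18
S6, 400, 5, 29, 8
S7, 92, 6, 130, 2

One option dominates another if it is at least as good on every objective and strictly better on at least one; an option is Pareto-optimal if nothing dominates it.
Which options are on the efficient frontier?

S1: not dominated (best warranty).
S2: not dominated.
S3: not dominated.
S4: not dominated (best duration).
S5: dominated by S1 (price 489≤757, warranty 9≥2, duration 60≤143, crew size 12≤18).
S6: not dominated.
S7: not dominated (best price).

S1, S2, S3, S4, S6, S7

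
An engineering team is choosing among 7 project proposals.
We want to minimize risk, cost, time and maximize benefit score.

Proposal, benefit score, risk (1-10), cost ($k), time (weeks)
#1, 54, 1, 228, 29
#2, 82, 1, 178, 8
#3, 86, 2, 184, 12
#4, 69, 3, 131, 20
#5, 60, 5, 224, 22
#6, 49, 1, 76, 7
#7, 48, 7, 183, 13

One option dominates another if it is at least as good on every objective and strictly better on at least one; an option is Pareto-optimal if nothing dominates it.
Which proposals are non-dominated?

#2, #3, #4, #6

#1: dominated by #2 (benefit score 82≥54, risk 1≤1, cost 178≤228, time 8≤29).
#2: not dominated.
#3: not dominated (best benefit score).
#4: not dominated.
#5: dominated by #2 (benefit score 82≥60, risk 1≤5, cost 178≤224, time 8≤22).
#6: not dominated (best cost).
#7: dominated by #2 (benefit score 82≥48, risk 1≤7, cost 178≤183, time 8≤13).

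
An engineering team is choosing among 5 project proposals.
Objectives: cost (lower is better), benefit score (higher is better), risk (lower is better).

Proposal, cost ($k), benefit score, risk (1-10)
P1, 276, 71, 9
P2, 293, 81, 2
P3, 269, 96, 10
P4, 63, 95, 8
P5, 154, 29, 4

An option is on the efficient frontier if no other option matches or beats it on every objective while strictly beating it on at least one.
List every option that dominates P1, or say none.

P4: cost 63≤276, benefit score 95≥71, risk 8≤9 — dominates P1.
Others (P2, P3, P5) are each worse than P1 on at least one objective.

P4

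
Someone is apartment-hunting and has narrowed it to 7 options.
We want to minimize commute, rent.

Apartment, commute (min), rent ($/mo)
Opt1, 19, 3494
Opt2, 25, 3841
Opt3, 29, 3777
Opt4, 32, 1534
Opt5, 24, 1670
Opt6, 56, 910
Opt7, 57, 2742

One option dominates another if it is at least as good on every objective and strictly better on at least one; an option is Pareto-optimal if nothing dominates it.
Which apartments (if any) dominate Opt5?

Opt1: worse on rent (3494 vs 1670).
Opt2: worse on commute (25 vs 24).
Opt3: worse on commute (29 vs 24).
Opt4: worse on commute (32 vs 24).
Opt6: worse on commute (56 vs 24).
Opt7: worse on commute (57 vs 24).
No option dominates Opt5.

none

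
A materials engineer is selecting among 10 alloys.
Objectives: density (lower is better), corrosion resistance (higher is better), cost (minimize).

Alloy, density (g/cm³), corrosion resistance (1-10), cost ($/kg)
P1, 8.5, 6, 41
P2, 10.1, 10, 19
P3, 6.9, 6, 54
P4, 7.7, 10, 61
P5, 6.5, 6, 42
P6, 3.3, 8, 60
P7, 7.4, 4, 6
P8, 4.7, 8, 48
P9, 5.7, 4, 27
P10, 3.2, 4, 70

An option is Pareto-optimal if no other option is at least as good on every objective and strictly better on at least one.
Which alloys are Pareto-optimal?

P1: not dominated.
P2: not dominated.
P3: dominated by P5 (density 6.5≤6.9, corrosion resistance 6≥6, cost 42≤54).
P4: not dominated.
P5: not dominated.
P6: not dominated.
P7: not dominated (best cost).
P8: not dominated.
P9: not dominated.
P10: not dominated (best density).

P1, P2, P4, P5, P6, P7, P8, P9, P10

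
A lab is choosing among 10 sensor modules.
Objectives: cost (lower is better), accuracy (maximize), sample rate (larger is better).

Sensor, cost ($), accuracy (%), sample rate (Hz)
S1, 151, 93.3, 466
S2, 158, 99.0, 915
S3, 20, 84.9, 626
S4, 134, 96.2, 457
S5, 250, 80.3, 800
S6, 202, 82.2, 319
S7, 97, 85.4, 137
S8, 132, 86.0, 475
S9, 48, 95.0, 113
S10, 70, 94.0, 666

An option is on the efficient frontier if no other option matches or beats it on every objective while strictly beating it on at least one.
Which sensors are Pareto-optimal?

S1: dominated by S10 (cost 70≤151, accuracy 94.0≥93.3, sample rate 666≥466).
S2: not dominated (best accuracy).
S3: not dominated (best cost).
S4: not dominated.
S5: dominated by S2 (cost 158≤250, accuracy 99.0≥80.3, sample rate 915≥800).
S6: dominated by S1 (cost 151≤202, accuracy 93.3≥82.2, sample rate 466≥319).
S7: dominated by S10 (cost 70≤97, accuracy 94.0≥85.4, sample rate 666≥137).
S8: dominated by S10 (cost 70≤132, accuracy 94.0≥86.0, sample rate 666≥475).
S9: not dominated.
S10: not dominated.

S2, S3, S4, S9, S10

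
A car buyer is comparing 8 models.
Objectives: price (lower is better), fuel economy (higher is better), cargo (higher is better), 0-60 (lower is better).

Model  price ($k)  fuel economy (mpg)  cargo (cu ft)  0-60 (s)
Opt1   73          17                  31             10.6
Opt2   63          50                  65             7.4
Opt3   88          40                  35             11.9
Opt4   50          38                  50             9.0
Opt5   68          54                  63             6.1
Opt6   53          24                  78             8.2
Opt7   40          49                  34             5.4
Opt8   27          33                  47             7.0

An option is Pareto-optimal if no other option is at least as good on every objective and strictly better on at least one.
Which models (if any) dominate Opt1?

Opt2, Opt4, Opt5, Opt6, Opt7, Opt8

Opt2: price 63≤73, fuel economy 50≥17, cargo 65≥31, 0-60 7.4≤10.6 — dominates Opt1.
Opt4: price 50≤73, fuel economy 38≥17, cargo 50≥31, 0-60 9.0≤10.6 — dominates Opt1.
Opt5: price 68≤73, fuel economy 54≥17, cargo 63≥31, 0-60 6.1≤10.6 — dominates Opt1.
Opt6: price 53≤73, fuel economy 24≥17, cargo 78≥31, 0-60 8.2≤10.6 — dominates Opt1.
Opt7: price 40≤73, fuel economy 49≥17, cargo 34≥31, 0-60 5.4≤10.6 — dominates Opt1.
Opt8: price 27≤73, fuel economy 33≥17, cargo 47≥31, 0-60 7.0≤10.6 — dominates Opt1.
Others (Opt3) are each worse than Opt1 on at least one objective.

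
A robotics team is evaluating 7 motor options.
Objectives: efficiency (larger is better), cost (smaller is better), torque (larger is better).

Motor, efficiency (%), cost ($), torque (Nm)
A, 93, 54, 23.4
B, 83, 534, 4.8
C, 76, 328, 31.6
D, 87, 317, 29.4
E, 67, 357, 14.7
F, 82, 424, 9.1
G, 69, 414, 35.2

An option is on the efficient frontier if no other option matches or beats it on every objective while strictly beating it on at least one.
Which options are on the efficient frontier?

A: not dominated (best efficiency).
B: dominated by A (efficiency 93≥83, cost 54≤534, torque 23.4≥4.8).
C: not dominated.
D: not dominated.
E: dominated by A (efficiency 93≥67, cost 54≤357, torque 23.4≥14.7).
F: dominated by A (efficiency 93≥82, cost 54≤424, torque 23.4≥9.1).
G: not dominated (best torque).

A, C, D, G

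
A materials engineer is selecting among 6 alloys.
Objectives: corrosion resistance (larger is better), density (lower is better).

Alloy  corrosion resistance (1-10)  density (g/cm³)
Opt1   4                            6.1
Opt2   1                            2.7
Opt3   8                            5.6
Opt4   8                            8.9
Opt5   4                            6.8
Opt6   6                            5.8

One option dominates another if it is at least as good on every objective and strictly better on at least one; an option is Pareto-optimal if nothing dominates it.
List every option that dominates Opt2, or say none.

none

Opt1: worse on density (6.1 vs 2.7).
Opt3: worse on density (5.6 vs 2.7).
Opt4: worse on density (8.9 vs 2.7).
Opt5: worse on density (6.8 vs 2.7).
Opt6: worse on density (5.8 vs 2.7).
No option dominates Opt2.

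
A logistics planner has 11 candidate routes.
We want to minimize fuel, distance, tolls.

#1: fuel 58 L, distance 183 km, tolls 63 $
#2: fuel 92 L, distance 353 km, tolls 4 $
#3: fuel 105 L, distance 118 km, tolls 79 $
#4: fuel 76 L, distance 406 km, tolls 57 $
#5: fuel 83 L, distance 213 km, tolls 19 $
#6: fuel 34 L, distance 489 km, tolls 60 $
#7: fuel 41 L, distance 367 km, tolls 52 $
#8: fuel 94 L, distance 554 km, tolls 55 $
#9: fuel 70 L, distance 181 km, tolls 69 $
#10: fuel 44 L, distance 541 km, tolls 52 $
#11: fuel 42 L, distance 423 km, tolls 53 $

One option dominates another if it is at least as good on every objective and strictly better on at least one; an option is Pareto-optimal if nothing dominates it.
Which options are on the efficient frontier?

#1: not dominated.
#2: not dominated (best tolls).
#3: not dominated (best distance).
#4: dominated by #7 (fuel 41≤76, distance 367≤406, tolls 52≤57).
#5: not dominated.
#6: not dominated (best fuel).
#7: not dominated.
#8: dominated by #2 (fuel 92≤94, distance 353≤554, tolls 4≤55).
#9: not dominated.
#10: dominated by #7 (fuel 41≤44, distance 367≤541, tolls 52≤52).
#11: dominated by #7 (fuel 41≤42, distance 367≤423, tolls 52≤53).

#1, #2, #3, #5, #6, #7, #9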